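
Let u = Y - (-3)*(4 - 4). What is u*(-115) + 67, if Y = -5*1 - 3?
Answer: 987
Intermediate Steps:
Y = -8 (Y = -5 - 3 = -8)
u = -8 (u = -8 - (-3)*(4 - 4) = -8 - (-3)*0 = -8 - 1*0 = -8 + 0 = -8)
u*(-115) + 67 = -8*(-115) + 67 = 920 + 67 = 987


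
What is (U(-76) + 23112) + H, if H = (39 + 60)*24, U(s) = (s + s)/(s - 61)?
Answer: 3492008/137 ≈ 25489.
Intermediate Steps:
U(s) = 2*s/(-61 + s) (U(s) = (2*s)/(-61 + s) = 2*s/(-61 + s))
H = 2376 (H = 99*24 = 2376)
(U(-76) + 23112) + H = (2*(-76)/(-61 - 76) + 23112) + 2376 = (2*(-76)/(-137) + 23112) + 2376 = (2*(-76)*(-1/137) + 23112) + 2376 = (152/137 + 23112) + 2376 = 3166496/137 + 2376 = 3492008/137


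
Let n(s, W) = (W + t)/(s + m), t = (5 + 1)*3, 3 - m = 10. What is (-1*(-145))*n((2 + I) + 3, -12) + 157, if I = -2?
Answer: -121/2 ≈ -60.500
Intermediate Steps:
m = -7 (m = 3 - 1*10 = 3 - 10 = -7)
t = 18 (t = 6*3 = 18)
n(s, W) = (18 + W)/(-7 + s) (n(s, W) = (W + 18)/(s - 7) = (18 + W)/(-7 + s))
(-1*(-145))*n((2 + I) + 3, -12) + 157 = (-1*(-145))*((18 - 12)/(-7 + ((2 - 2) + 3))) + 157 = 145*(6/(-7 + (0 + 3))) + 157 = 145*(6/(-7 + 3)) + 157 = 145*(6/(-4)) + 157 = 145*(-¼*6) + 157 = 145*(-3/2) + 157 = -435/2 + 157 = -121/2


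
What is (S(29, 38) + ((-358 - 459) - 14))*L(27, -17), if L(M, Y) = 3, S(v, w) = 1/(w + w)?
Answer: -189465/76 ≈ -2493.0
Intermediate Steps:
S(v, w) = 1/(2*w)
(S(29, 38) + ((-358 - 459) - 14))*L(27, -17) = ((½)/38 + ((-358 - 459) - 14))*3 = ((½)*(1/38) + (-817 - 14))*3 = (1/76 - 831)*3 = -63155/76*3 = -189465/76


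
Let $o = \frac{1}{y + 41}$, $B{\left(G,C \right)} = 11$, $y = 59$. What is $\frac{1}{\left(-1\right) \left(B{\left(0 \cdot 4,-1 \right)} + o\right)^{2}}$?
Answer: $- \frac{10000}{1212201} \approx -0.0082495$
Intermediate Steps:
$o = \frac{1}{100}$ ($o = \frac{1}{59 + 41} = \frac{1}{100} \approx 0.01$)
$\frac{1}{\left(-1\right) \left(B{\left(0 \cdot 4,-1 \right)} + o\right)^{2}} = \frac{1}{\left(-1\right) \left(11 + \frac{1}{100}\right)^{2}} = \frac{1}{\left(-1\right) \left(\frac{1101}{100}\right)^{2}} = \frac{1}{\left(-1\right) \frac{1212201}{10000}} = \frac{1}{- \frac{1212201}{10000}} = - \frac{10000}{1212201}$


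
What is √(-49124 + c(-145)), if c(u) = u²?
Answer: I*√28099 ≈ 167.63*I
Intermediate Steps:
√(-49124 + c(-145)) = √(-49124 + (-145)²) = √(-49124 + 21025) = √(-28099) = I*√28099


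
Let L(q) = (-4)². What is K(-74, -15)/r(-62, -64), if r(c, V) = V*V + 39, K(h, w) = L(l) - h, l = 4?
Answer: 18/827 ≈ 0.021765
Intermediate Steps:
L(q) = 16
K(h, w) = 16 - h
r(c, V) = 39 + V² (r(c, V) = V² + 39 = 39 + V²)
K(-74, -15)/r(-62, -64) = (16 - 1*(-74))/(39 + (-64)²) = (16 + 74)/(39 + 4096) = 90/4135 = 90*(1/4135) = 18/827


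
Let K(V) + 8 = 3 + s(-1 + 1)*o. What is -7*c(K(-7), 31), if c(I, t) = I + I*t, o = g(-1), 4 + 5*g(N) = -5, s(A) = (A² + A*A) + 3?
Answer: 11648/5 ≈ 2329.6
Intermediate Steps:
s(A) = 3 + 2*A² (s(A) = (A² + A²) + 3 = 2*A² + 3 = 3 + 2*A²)
g(N) = -9/5 (g(N) = -⅘ + (⅕)*(-5) = -⅘ - 1 = -9/5)
o = -9/5 ≈ -1.8000
K(V) = -52/5 (K(V) = -8 + (3 + (3 + 2*(-1 + 1)²)*(-9/5)) = -8 + (3 + (3 + 2*0²)*(-9/5)) = -8 + (3 + (3 + 2*0)*(-9/5)) = -8 + (3 + (3 + 0)*(-9/5)) = -8 + (3 + 3*(-9/5)) = -8 + (3 - 27/5) = -8 - 12/5 = -52/5)
-7*c(K(-7), 31) = -(-364)*(1 + 31)/5 = -(-364)*32/5 = -7*(-1664/5) = 11648/5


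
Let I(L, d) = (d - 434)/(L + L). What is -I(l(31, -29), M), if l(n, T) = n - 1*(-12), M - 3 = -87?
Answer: 259/43 ≈ 6.0233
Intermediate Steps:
M = -84 (M = 3 - 87 = -84)
l(n, T) = 12 + n (l(n, T) = n + 12 = 12 + n)
I(L, d) = (-434 + d)/(2*L) (I(L, d) = (-434 + d)/((2*L)) = (-434 + d)*(1/(2*L)) = (-434 + d)/(2*L))
-I(l(31, -29), M) = -(-434 - 84)/(2*(12 + 31)) = -(-518)/(2*43) = -1*(-259/43) = 259/43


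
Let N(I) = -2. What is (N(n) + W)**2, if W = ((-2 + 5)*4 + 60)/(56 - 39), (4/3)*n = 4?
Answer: 1444/289 ≈ 4.9965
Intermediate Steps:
n = 3 (n = (3/4)*4 = 3)
W = 72/17 (W = (3*4 + 60)/17 = (12 + 60)*(1/17) = 72*(1/17) = 72/17 ≈ 4.2353)
(N(n) + W)**2 = (-2 + 72/17)**2 = (38/17)**2 = 1444/289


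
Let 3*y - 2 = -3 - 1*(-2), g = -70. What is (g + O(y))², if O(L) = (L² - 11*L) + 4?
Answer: 391876/81 ≈ 4838.0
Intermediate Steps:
y = ⅓ (y = ⅔ + (-3 - 1*(-2))/3 = ⅔ + (-3 + 2)/3 = ⅔ + (⅓)*(-1) = ⅔ - ⅓ = ⅓ ≈ 0.33333)
O(L) = 4 + L² - 11*L
(g + O(y))² = (-70 + (4 + (⅓)² - 11*⅓))² = (-70 + (4 + ⅑ - 11/3))² = (-70 + 4/9)² = (-626/9)² = 391876/81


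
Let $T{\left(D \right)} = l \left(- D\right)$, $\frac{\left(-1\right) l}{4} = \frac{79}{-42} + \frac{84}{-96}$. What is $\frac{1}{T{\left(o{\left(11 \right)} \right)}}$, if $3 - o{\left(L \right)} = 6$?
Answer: $\frac{14}{463} \approx 0.030238$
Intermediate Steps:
$l = \frac{463}{42}$ ($l = - 4 \left(\frac{79}{-42} + \frac{84}{-96}\right) = - 4 \left(79 \left(- \frac{1}{42}\right) + 84 \left(- \frac{1}{96}\right)\right) = - 4 \left(- \frac{79}{42} - \frac{7}{8}\right) = \left(-4\right) \left(- \frac{463}{168}\right) = \frac{463}{42} \approx 11.024$)
$o{\left(L \right)} = -3$ ($o{\left(L \right)} = 3 - 6 = -3$)
$T{\left(D \right)} = - \frac{463 D}{42}$ ($T{\left(D \right)} = \frac{463 \left(- D\right)}{42} = - \frac{463 D}{42}$)
$\frac{1}{T{\left(o{\left(11 \right)} \right)}} = \frac{1}{\left(- \frac{463}{42}\right) \left(-3\right)} = \frac{1}{\frac{463}{14}} = \frac{14}{463}$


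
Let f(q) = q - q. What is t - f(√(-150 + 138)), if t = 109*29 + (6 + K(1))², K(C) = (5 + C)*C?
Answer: 3305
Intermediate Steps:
K(C) = C*(5 + C)
f(q) = 0
t = 3305 (t = 109*29 + (6 + 1*(5 + 1))² = 3161 + (6 + 1*6)² = 3161 + (6 + 6)² = 3161 + 12² = 3161 + 144 = 3305)
t - f(√(-150 + 138)) = 3305 - 1*0 = 3305 + 0 = 3305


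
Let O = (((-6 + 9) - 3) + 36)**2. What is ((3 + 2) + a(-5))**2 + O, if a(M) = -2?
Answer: 1305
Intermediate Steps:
O = 1296 (O = ((3 - 3) + 36)**2 = (0 + 36)**2 = 36**2 = 1296)
((3 + 2) + a(-5))**2 + O = ((3 + 2) - 2)**2 + 1296 = (5 - 2)**2 + 1296 = 3**2 + 1296 = 9 + 1296 = 1305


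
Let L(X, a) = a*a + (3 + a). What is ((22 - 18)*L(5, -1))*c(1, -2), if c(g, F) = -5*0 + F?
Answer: -24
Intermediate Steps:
c(g, F) = F (c(g, F) = 0 + F = F)
L(X, a) = 3 + a + a**2 (L(X, a) = a**2 + (3 + a) = 3 + a + a**2)
((22 - 18)*L(5, -1))*c(1, -2) = ((22 - 18)*(3 - 1 + (-1)**2))*(-2) = (4*(3 - 1 + 1))*(-2) = (4*3)*(-2) = 12*(-2) = -24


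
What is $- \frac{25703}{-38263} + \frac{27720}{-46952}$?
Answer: $\frac{18269612}{224565547} \approx 0.081355$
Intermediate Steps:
$- \frac{25703}{-38263} + \frac{27720}{-46952} = \left(-25703\right) \left(- \frac{1}{38263}\right) + 27720 \left(- \frac{1}{46952}\right) = \frac{25703}{38263} - \frac{3465}{5869} = \frac{18269612}{224565547}$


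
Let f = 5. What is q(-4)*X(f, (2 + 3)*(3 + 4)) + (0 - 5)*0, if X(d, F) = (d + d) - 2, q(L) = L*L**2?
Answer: -512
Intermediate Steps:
q(L) = L**3
X(d, F) = -2 + 2*d (X(d, F) = 2*d - 2 = -2 + 2*d)
q(-4)*X(f, (2 + 3)*(3 + 4)) + (0 - 5)*0 = (-4)**3*(-2 + 2*5) + (0 - 5)*0 = -64*(-2 + 10) - 5*0 = -64*8 + 0 = -512 + 0 = -512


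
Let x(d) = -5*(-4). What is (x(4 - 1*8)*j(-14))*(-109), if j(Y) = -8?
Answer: 17440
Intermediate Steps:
x(d) = 20
(x(4 - 1*8)*j(-14))*(-109) = (20*(-8))*(-109) = -160*(-109) = 17440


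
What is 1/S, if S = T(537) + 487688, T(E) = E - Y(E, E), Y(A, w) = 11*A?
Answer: 1/482318 ≈ 2.0733e-6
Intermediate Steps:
T(E) = -10*E (T(E) = E - 11*E = -10*E)
S = 482318 (S = -10*537 + 487688 = -5370 + 487688 = 482318)
1/S = 1/482318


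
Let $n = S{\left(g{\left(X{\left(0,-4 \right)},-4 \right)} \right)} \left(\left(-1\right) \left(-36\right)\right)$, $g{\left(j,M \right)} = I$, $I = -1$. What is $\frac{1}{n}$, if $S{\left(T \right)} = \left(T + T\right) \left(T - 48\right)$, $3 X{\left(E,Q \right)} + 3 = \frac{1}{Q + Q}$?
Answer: $\frac{1}{3528} \approx 0.00028345$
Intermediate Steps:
$X{\left(E,Q \right)} = -1 + \frac{1}{6 Q}$ ($X{\left(E,Q \right)} = -1 + \frac{1}{3 \left(Q + Q\right)} = -1 + \frac{1}{3 \cdot 2 Q} = -1 + \frac{\frac{1}{2} \frac{1}{Q}}{3} = -1 + \frac{1}{6 Q}$)
$g{\left(j,M \right)} = -1$
$S{\left(T \right)} = 2 T \left(-48 + T\right)$
$n = 3528$ ($n = 2 \left(-1\right) \left(-48 - 1\right) \left(\left(-1\right) \left(-36\right)\right) = 2 \left(-1\right) \left(-49\right) 36 = 98 \cdot 36 = 3528$)
$\frac{1}{n} = \frac{1}{3528}$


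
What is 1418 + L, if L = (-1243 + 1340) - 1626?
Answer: -111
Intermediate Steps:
L = -1529 (L = 97 - 1626 = -1529)
1418 + L = 1418 - 1529 = -111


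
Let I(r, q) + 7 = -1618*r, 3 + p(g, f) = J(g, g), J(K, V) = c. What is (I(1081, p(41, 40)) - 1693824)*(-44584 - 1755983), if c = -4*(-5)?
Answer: 6199152318063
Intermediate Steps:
c = 20
J(K, V) = 20
p(g, f) = 17 (p(g, f) = -3 + 20 = 17)
I(r, q) = -7 - 1618*r
(I(1081, p(41, 40)) - 1693824)*(-44584 - 1755983) = ((-7 - 1618*1081) - 1693824)*(-44584 - 1755983) = ((-7 - 1749058) - 1693824)*(-1800567) = (-1749065 - 1693824)*(-1800567) = -3442889*(-1800567) = 6199152318063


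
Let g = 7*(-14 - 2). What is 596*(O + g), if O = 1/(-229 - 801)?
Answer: -34377578/515 ≈ -66753.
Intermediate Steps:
O = -1/1030 (O = 1/(-1030) = -1/1030 ≈ -0.00097087)
g = -112 (g = 7*(-16) = -112)
596*(O + g) = 596*(-1/1030 - 112) = 596*(-115361/1030) = -34377578/515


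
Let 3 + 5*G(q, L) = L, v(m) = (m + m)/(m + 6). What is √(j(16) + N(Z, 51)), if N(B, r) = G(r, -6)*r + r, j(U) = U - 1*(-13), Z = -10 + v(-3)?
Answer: I*√295/5 ≈ 3.4351*I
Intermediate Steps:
v(m) = 2*m/(6 + m) (v(m) = (2*m)/(6 + m) = 2*m/(6 + m))
G(q, L) = -⅗ + L/5
Z = -12 (Z = -10 + 2*(-3)/(6 - 3) = -10 + 2*(-3)/3 = -10 + 2*(-3)*(⅓) = -10 - 2 = -12)
j(U) = 13 + U (j(U) = U + 13 = 13 + U)
N(B, r) = -4*r/5 (N(B, r) = (-⅗ + (⅕)*(-6))*r + r = (-⅗ - 6/5)*r + r = -9*r/5 + r = -4*r/5)
√(j(16) + N(Z, 51)) = √((13 + 16) - ⅘*51) = √(29 - 204/5) = √(-59/5) = I*√295/5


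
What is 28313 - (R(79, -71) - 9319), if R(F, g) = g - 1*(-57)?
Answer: 37646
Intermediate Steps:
R(F, g) = 57 + g (R(F, g) = g + 57 = 57 + g)
28313 - (R(79, -71) - 9319) = 28313 - ((57 - 71) - 9319) = 28313 - (-14 - 9319) = 28313 - 1*(-9333) = 28313 + 9333 = 37646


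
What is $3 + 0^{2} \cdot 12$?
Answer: $3$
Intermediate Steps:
$3 + 0^{2} \cdot 12 = 3 + 0 \cdot 12 = 3 + 0 = 3$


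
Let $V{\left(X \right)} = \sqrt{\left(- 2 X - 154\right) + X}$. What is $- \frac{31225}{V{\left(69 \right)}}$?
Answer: $\frac{31225 i \sqrt{223}}{223} \approx 2091.0 i$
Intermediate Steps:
$V{\left(X \right)} = \sqrt{-154 - X}$ ($V{\left(X \right)} = \sqrt{\left(-154 - 2 X\right) + X} = \sqrt{-154 - X}$)
$- \frac{31225}{V{\left(69 \right)}} = - \frac{31225}{\sqrt{-154 - 69}} = - \frac{31225}{\sqrt{-223}} = - \frac{31225}{i \sqrt{223}} = - 31225 \left(- \frac{i \sqrt{223}}{223}\right) = \frac{31225 i \sqrt{223}}{223}$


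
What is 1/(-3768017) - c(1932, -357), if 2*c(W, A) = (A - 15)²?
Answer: -260716632265/3768017 ≈ -69192.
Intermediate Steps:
c(W, A) = (-15 + A)²/2 (c(W, A) = (A - 15)²/2 = (-15 + A)²/2)
1/(-3768017) - c(1932, -357) = 1/(-3768017) - (-15 - 357)²/2 = -1/3768017 - (-372)²/2 = -1/3768017 - 138384/2 = -1/3768017 - 1*69192 = -1/3768017 - 69192 = -260716632265/3768017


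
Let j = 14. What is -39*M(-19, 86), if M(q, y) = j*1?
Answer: -546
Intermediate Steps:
M(q, y) = 14 (M(q, y) = 14*1 = 14)
-39*M(-19, 86) = -39*14 = -546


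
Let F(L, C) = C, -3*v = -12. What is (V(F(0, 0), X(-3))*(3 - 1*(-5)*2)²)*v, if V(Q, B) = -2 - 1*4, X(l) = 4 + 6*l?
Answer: -4056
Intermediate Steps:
v = 4 (v = -⅓*(-12) = 4)
V(Q, B) = -6 (V(Q, B) = -2 - 4 = -6)
(V(F(0, 0), X(-3))*(3 - 1*(-5)*2)²)*v = -6*(3 - 1*(-5)*2)²*4 = -6*(3 - (-5)*2)²*4 = -6*(3 - 1*(-10))²*4 = -6*(3 + 10)²*4 = -6*13²*4 = -6*169*4 = -1014*4 = -4056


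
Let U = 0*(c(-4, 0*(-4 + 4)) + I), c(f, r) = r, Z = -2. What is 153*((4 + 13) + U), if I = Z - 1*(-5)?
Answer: 2601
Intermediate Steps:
I = 3 (I = -2 - 1*(-5) = -2 + 5 = 3)
U = 0 (U = 0*(0*(-4 + 4) + 3) = 0*(0*0 + 3) = 0*(0 + 3) = 0*3 = 0)
153*((4 + 13) + U) = 153*((4 + 13) + 0) = 153*(17 + 0) = 153*17 = 2601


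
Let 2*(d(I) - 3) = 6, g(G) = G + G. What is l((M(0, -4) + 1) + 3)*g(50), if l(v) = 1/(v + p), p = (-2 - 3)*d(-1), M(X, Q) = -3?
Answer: -100/29 ≈ -3.4483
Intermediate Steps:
g(G) = 2*G
d(I) = 6 (d(I) = 3 + (½)*6 = 3 + 3 = 6)
p = -30 (p = (-2 - 3)*6 = -5*6 = -30)
l(v) = 1/(-30 + v) (l(v) = 1/(v - 30) = 1/(-30 + v))
l((M(0, -4) + 1) + 3)*g(50) = (2*50)/(-30 + ((-3 + 1) + 3)) = 100/(-30 + (-2 + 3)) = 100/(-30 + 1) = 100/(-29) = -1/29*100 = -100/29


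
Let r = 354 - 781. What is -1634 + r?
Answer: -2061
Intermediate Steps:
r = -427
-1634 + r = -1634 - 427 = -2061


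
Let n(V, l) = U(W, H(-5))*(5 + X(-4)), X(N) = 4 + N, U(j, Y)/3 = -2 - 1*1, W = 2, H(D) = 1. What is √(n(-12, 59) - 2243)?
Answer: 4*I*√143 ≈ 47.833*I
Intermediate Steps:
U(j, Y) = -9 (U(j, Y) = 3*(-2 - 1*1) = 3*(-2 - 1) = 3*(-3) = -9)
n(V, l) = -45 (n(V, l) = -9*(5 + (4 - 4)) = -9*(5 + 0) = -9*5 = -45)
√(n(-12, 59) - 2243) = √(-45 - 2243) = √(-2288) = 4*I*√143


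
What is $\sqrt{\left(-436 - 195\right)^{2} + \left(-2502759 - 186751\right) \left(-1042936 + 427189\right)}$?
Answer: $\sqrt{1656058112131} \approx 1.2869 \cdot 10^{6}$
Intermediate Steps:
$\sqrt{\left(-436 - 195\right)^{2} + \left(-2502759 - 186751\right) \left(-1042936 + 427189\right)} = \sqrt{\left(-631\right)^{2} - -1656057713970} = \sqrt{398161 + 1656057713970} = \sqrt{1656058112131}$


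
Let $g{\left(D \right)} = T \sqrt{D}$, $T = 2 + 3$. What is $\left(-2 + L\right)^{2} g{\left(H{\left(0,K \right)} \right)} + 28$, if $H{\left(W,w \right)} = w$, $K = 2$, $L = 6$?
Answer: $28 + 80 \sqrt{2} \approx 141.14$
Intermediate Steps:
$T = 5$
$g{\left(D \right)} = 5 \sqrt{D}$
$\left(-2 + L\right)^{2} g{\left(H{\left(0,K \right)} \right)} + 28 = \left(-2 + 6\right)^{2} \cdot 5 \sqrt{2} + 28 = 4^{2} \cdot 5 \sqrt{2} + 28 = 16 \cdot 5 \sqrt{2} + 28 = 80 \sqrt{2} + 28 = 28 + 80 \sqrt{2}$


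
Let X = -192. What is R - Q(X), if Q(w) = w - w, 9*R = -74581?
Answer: -74581/9 ≈ -8286.8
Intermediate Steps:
R = -74581/9 (R = (⅑)*(-74581) = -74581/9 ≈ -8286.8)
Q(w) = 0
R - Q(X) = -74581/9 - 1*0 = -74581/9 + 0 = -74581/9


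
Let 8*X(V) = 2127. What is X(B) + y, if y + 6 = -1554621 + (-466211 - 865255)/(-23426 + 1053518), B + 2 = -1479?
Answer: -1067424194293/686728 ≈ -1.5544e+6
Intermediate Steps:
B = -1481 (B = -2 - 1479 = -1481)
X(V) = 2127/8 (X(V) = (⅛)*2127 = 2127/8)
y = -266901694525/171682 (y = -6 + (-1554621 + (-466211 - 865255)/(-23426 + 1053518)) = -6 + (-1554621 - 1331466/1030092) = -6 + (-1554621 - 1331466*1/1030092) = -6 + (-1554621 - 221911/171682) = -6 - 266900664433/171682 = -266901694525/171682 ≈ -1.5546e+6)
X(B) + y = 2127/8 - 266901694525/171682 = -1067424194293/686728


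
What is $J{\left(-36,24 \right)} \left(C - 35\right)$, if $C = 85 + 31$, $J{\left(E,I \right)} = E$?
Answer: $-2916$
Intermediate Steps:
$C = 116$
$J{\left(-36,24 \right)} \left(C - 35\right) = - 36 \left(116 - 35\right) = \left(-36\right) 81 = -2916$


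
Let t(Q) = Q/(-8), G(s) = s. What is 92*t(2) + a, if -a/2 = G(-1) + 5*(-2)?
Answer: -1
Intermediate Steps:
t(Q) = -Q/8 (t(Q) = Q*(-⅛) = -Q/8)
a = 22 (a = -2*(-1 + 5*(-2)) = -2*(-1 - 10) = -2*(-11) = 22)
92*t(2) + a = 92*(-⅛*2) + 22 = 92*(-¼) + 22 = -23 + 22 = -1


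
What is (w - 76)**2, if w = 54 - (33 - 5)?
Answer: 2500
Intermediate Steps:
w = 26 (w = 54 - 1*28 = 54 - 28 = 26)
(w - 76)**2 = (26 - 76)**2 = (-50)**2 = 2500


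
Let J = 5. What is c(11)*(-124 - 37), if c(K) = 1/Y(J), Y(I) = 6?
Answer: -161/6 ≈ -26.833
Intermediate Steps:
c(K) = ⅙ (c(K) = 1/6 = ⅙)
c(11)*(-124 - 37) = (-124 - 37)/6 = (⅙)*(-161) = -161/6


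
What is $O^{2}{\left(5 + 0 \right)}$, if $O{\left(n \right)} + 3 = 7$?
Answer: $16$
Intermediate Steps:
$O{\left(n \right)} = 4$ ($O{\left(n \right)} = -3 + 7 = 4$)
$O^{2}{\left(5 + 0 \right)} = 4^{2} = 16$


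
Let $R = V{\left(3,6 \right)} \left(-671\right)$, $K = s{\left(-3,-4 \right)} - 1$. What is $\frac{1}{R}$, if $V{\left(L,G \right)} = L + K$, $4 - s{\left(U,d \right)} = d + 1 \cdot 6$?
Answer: $- \frac{1}{2684} \approx -0.00037258$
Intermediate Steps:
$s{\left(U,d \right)} = -2 - d$ ($s{\left(U,d \right)} = 4 - \left(d + 1 \cdot 6\right) = 4 - \left(d + 6\right) = 4 - \left(6 + d\right) = -2 - d$)
$K = 1$ ($K = \left(-2 - -4\right) - 1 = \left(-2 + 4\right) - 1 = 2 - 1 = 1$)
$V{\left(L,G \right)} = 1 + L$ ($V{\left(L,G \right)} = L + 1 = 1 + L$)
$R = -2684$ ($R = \left(1 + 3\right) \left(-671\right) = 4 \left(-671\right) = -2684$)
$\frac{1}{R} = \frac{1}{-2684} = - \frac{1}{2684}$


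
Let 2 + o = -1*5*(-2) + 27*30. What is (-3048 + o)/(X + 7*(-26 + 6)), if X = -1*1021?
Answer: 2230/1161 ≈ 1.9208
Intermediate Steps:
X = -1021
o = 818 (o = -2 + (-1*5*(-2) + 27*30) = -2 + (-5*(-2) + 810) = -2 + (10 + 810) = -2 + 820 = 818)
(-3048 + o)/(X + 7*(-26 + 6)) = (-3048 + 818)/(-1021 + 7*(-26 + 6)) = -2230/(-1021 + 7*(-20)) = -2230/(-1021 - 140) = -2230/(-1161) = -2230*(-1/1161) = 2230/1161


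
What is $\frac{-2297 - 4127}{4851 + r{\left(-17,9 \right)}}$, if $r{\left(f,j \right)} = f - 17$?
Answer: $- \frac{6424}{4817} \approx -1.3336$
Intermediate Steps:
$r{\left(f,j \right)} = -17 + f$ ($r{\left(f,j \right)} = f - 17 = -17 + f$)
$\frac{-2297 - 4127}{4851 + r{\left(-17,9 \right)}} = \frac{-2297 - 4127}{4851 - 34} = - \frac{6424}{4851 - 34} = - \frac{6424}{4817}$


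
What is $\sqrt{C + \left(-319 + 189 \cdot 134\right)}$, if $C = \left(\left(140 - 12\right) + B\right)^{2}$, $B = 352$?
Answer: $\sqrt{255407} \approx 505.38$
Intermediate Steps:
$C = 230400$ ($C = \left(\left(140 - 12\right) + 352\right)^{2} = \left(128 + 352\right)^{2} = 480^{2} = 230400$)
$\sqrt{C + \left(-319 + 189 \cdot 134\right)} = \sqrt{230400 + \left(-319 + 189 \cdot 134\right)} = \sqrt{230400 + \left(-319 + 25326\right)} = \sqrt{230400 + 25007} = \sqrt{255407}$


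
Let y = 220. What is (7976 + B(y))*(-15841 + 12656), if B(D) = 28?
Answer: -25492740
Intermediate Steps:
(7976 + B(y))*(-15841 + 12656) = (7976 + 28)*(-15841 + 12656) = 8004*(-3185) = -25492740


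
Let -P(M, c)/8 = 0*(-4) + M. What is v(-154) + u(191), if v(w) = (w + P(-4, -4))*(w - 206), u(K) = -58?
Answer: 43862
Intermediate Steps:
P(M, c) = -8*M (P(M, c) = -8*(0*(-4) + M) = -8*(0 + M) = -8*M)
v(w) = (-206 + w)*(32 + w) (v(w) = (w - 8*(-4))*(w - 206) = (w + 32)*(-206 + w) = (32 + w)*(-206 + w) = (-206 + w)*(32 + w))
v(-154) + u(191) = (-6592 + (-154)**2 - 174*(-154)) - 58 = (-6592 + 23716 + 26796) - 58 = 43920 - 58 = 43862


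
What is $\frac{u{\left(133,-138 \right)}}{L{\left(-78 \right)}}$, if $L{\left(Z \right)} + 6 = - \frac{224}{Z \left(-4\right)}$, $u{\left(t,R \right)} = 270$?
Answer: $- \frac{5265}{131} \approx -40.191$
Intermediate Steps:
$L{\left(Z \right)} = -6 + \frac{56}{Z}$ ($L{\left(Z \right)} = -6 - \frac{224}{Z \left(-4\right)} = -6 - \frac{224}{\left(-4\right) Z} = -6 - 224 \left(- \frac{1}{4 Z}\right) = -6 + \frac{56}{Z}$)
$\frac{u{\left(133,-138 \right)}}{L{\left(-78 \right)}} = \frac{270}{-6 + \frac{56}{-78}} = \frac{270}{-6 + 56 \left(- \frac{1}{78}\right)} = \frac{270}{-6 - \frac{28}{39}} = \frac{270}{- \frac{262}{39}} = 270 \left(- \frac{39}{262}\right) = - \frac{5265}{131}$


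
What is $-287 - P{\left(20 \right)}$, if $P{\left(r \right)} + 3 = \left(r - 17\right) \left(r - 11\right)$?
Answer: $-311$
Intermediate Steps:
$P{\left(r \right)} = -3 + \left(-17 + r\right) \left(-11 + r\right)$ ($P{\left(r \right)} = -3 + \left(r - 17\right) \left(r - 11\right) = -3 + \left(-17 + r\right) \left(-11 + r\right)$)
$-287 - P{\left(20 \right)} = -287 - \left(184 + 20^{2} - 560\right) = -287 - \left(184 + 400 - 560\right) = -287 - 24 = -311$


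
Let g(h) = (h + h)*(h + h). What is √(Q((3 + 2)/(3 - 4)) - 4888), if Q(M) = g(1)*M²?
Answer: 6*I*√133 ≈ 69.195*I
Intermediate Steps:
g(h) = 4*h² (g(h) = (2*h)*(2*h) = 4*h²)
Q(M) = 4*M² (Q(M) = (4*1²)*M² = (4*1)*M² = 4*M²)
√(Q((3 + 2)/(3 - 4)) - 4888) = √(4*((3 + 2)/(3 - 4))² - 4888) = √(4*(5/(-1))² - 4888) = √(4*(-1*5)² - 4888) = √(4*(-5)² - 4888) = √(4*25 - 4888) = √(100 - 4888) = √(-4788) = 6*I*√133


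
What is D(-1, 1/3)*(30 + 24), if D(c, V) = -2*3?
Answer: -324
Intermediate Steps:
D(c, V) = -6
D(-1, 1/3)*(30 + 24) = -6*(30 + 24) = -6*54 = -324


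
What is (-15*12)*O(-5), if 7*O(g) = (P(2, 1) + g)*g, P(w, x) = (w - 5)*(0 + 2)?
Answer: -9900/7 ≈ -1414.3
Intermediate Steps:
P(w, x) = -10 + 2*w (P(w, x) = (-5 + w)*2 = -10 + 2*w)
O(g) = g*(-6 + g)/7 (O(g) = (((-10 + 2*2) + g)*g)/7 = (((-10 + 4) + g)*g)/7 = ((-6 + g)*g)/7 = (g*(-6 + g))/7 = g*(-6 + g)/7)
(-15*12)*O(-5) = (-15*12)*((⅐)*(-5)*(-6 - 5)) = -180*(-5)*(-11)/7 = -180*55/7 = -9900/7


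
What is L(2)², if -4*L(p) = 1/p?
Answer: 1/64 ≈ 0.015625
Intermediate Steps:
L(p) = -1/(4*p)
L(2)² = (-¼/2)² = (-¼*½)² = (-⅛)² = 1/64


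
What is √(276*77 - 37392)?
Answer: 2*I*√4035 ≈ 127.04*I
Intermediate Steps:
√(276*77 - 37392) = √(21252 - 37392) = √(-16140) = 2*I*√4035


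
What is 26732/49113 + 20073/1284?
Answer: 3178097/196452 ≈ 16.177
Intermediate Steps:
26732/49113 + 20073/1284 = 26732*(1/49113) + 20073*(1/1284) = 26732/49113 + 6691/428 = 3178097/196452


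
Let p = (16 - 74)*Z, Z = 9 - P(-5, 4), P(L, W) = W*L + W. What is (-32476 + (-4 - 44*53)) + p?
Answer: -36262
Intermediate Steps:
P(L, W) = W + L*W (P(L, W) = L*W + W = W + L*W)
Z = 25 (Z = 9 - 4*(1 - 5) = 9 - 4*(-4) = 9 - 1*(-16) = 9 + 16 = 25)
p = -1450 (p = (16 - 74)*25 = -58*25 = -1450)
(-32476 + (-4 - 44*53)) + p = (-32476 + (-4 - 44*53)) - 1450 = (-32476 + (-4 - 2332)) - 1450 = (-32476 - 2336) - 1450 = -34812 - 1450 = -36262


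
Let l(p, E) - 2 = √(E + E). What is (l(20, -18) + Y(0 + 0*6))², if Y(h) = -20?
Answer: 288 - 216*I ≈ 288.0 - 216.0*I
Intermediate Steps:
l(p, E) = 2 + √2*√E (l(p, E) = 2 + √(E + E) = 2 + √(2*E) = 2 + √2*√E)
(l(20, -18) + Y(0 + 0*6))² = ((2 + √2*√(-18)) - 20)² = ((2 + √2*(3*I*√2)) - 20)² = ((2 + 6*I) - 20)² = (-18 + 6*I)²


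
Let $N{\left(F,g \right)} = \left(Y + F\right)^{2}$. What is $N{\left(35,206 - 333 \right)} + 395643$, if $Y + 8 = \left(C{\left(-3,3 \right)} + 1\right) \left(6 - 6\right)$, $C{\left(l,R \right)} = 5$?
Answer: $396372$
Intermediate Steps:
$Y = -8$ ($Y = -8 + \left(5 + 1\right) \left(6 - 6\right) = -8 + 6 \cdot 0 = -8 + 0 = -8$)
$N{\left(F,g \right)} = \left(-8 + F\right)^{2}$
$N{\left(35,206 - 333 \right)} + 395643 = \left(-8 + 35\right)^{2} + 395643 = 27^{2} + 395643 = 729 + 395643 = 396372$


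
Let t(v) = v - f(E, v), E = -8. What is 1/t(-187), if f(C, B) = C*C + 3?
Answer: -1/254 ≈ -0.0039370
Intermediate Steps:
f(C, B) = 3 + C² (f(C, B) = C² + 3 = 3 + C²)
t(v) = -67 + v (t(v) = v - (3 + (-8)²) = v - (3 + 64) = v - 1*67 = v - 67 = -67 + v)
1/t(-187) = 1/(-67 - 187) = 1/(-254) = -1/254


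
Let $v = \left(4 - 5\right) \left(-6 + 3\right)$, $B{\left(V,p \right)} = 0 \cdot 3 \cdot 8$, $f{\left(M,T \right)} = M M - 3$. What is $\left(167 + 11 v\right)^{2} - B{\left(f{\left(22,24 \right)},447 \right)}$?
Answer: $40000$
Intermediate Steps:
$f{\left(M,T \right)} = -3 + M^{2}$ ($f{\left(M,T \right)} = M^{2} - 3 = -3 + M^{2}$)
$B{\left(V,p \right)} = 0$ ($B{\left(V,p \right)} = 0 \cdot 8 = 0$)
$v = 3$ ($v = \left(-1\right) \left(-3\right) = 3$)
$\left(167 + 11 v\right)^{2} - B{\left(f{\left(22,24 \right)},447 \right)} = \left(167 + 11 \cdot 3\right)^{2} - 0 = \left(167 + 33\right)^{2} + 0 = 200^{2} + 0 = 40000 + 0 = 40000$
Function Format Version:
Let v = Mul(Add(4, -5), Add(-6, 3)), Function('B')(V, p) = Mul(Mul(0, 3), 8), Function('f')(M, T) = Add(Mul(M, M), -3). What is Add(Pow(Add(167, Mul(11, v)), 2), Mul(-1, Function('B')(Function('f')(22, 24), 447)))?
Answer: 40000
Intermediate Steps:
Function('f')(M, T) = Add(-3, Pow(M, 2)) (Function('f')(M, T) = Add(Pow(M, 2), -3) = Add(-3, Pow(M, 2)))
Function('B')(V, p) = 0 (Function('B')(V, p) = Mul(0, 8) = 0)
v = 3 (v = Mul(-1, -3) = 3)
Add(Pow(Add(167, Mul(11, v)), 2), Mul(-1, Function('B')(Function('f')(22, 24), 447))) = Add(Pow(Add(167, Mul(11, 3)), 2), Mul(-1, 0)) = Add(Pow(Add(167, 33), 2), 0) = Add(Pow(200, 2), 0) = Add(40000, 0) = 40000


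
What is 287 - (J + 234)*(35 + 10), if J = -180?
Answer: -2143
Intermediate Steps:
287 - (J + 234)*(35 + 10) = 287 - (-180 + 234)*(35 + 10) = 287 - 54*45 = 287 - 1*2430 = 287 - 2430 = -2143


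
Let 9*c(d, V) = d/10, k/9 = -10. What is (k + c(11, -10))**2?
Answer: 65431921/8100 ≈ 8078.0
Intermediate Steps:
k = -90 (k = 9*(-10) = -90)
c(d, V) = d/90 (c(d, V) = (d/10)/9 = d/90)
(k + c(11, -10))**2 = (-90 + (1/90)*11)**2 = (-90 + 11/90)**2 = (-8089/90)**2 = 65431921/8100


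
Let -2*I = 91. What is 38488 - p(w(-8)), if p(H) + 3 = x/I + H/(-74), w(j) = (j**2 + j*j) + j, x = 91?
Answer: 1424301/37 ≈ 38495.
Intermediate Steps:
I = -91/2 (I = -1/2*91 = -91/2 ≈ -45.500)
w(j) = j + 2*j**2 (w(j) = (j**2 + j**2) + j = 2*j**2 + j = j + 2*j**2)
p(H) = -5 - H/74 (p(H) = -3 + (91/(-91/2) + H/(-74)) = -3 + (91*(-2/91) + H*(-1/74)) = -3 + (-2 - H/74) = -5 - H/74)
38488 - p(w(-8)) = 38488 - (-5 - (-4)*(1 + 2*(-8))/37) = 38488 - (-5 - (-4)*(1 - 16)/37) = 38488 - (-5 - (-4)*(-15)/37) = 38488 - (-5 - 1/74*120) = 38488 - (-5 - 60/37) = 38488 - 1*(-245/37) = 38488 + 245/37 = 1424301/37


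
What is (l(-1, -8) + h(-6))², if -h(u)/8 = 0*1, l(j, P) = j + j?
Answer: 4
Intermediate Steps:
l(j, P) = 2*j
h(u) = 0 (h(u) = -0 = -8*0 = 0)
(l(-1, -8) + h(-6))² = (2*(-1) + 0)² = (-2 + 0)² = (-2)² = 4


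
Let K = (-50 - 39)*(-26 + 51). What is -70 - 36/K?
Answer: -155714/2225 ≈ -69.984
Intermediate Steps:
K = -2225 (K = -89*25 = -2225)
-70 - 36/K = -70 - 36/(-2225) = -70 - 1/2225*(-36) = -70 + 36/2225 = -155714/2225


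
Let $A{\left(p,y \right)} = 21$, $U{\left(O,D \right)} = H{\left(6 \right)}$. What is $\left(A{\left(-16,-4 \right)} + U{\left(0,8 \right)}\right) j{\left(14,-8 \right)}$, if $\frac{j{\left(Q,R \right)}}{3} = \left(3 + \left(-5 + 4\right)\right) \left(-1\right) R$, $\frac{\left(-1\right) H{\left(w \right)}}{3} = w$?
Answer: $144$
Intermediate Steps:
$H{\left(w \right)} = - 3 w$
$U{\left(O,D \right)} = -18$ ($U{\left(O,D \right)} = \left(-3\right) 6 = -18$)
$j{\left(Q,R \right)} = - 6 R$ ($j{\left(Q,R \right)} = 3 \left(3 + \left(-5 + 4\right)\right) \left(-1\right) R = 3 \left(3 - 1\right) \left(-1\right) R = 3 \cdot 2 \left(-1\right) R = 3 \left(- 2 R\right) = - 6 R$)
$\left(A{\left(-16,-4 \right)} + U{\left(0,8 \right)}\right) j{\left(14,-8 \right)} = \left(21 - 18\right) \left(\left(-6\right) \left(-8\right)\right) = 3 \cdot 48 = 144$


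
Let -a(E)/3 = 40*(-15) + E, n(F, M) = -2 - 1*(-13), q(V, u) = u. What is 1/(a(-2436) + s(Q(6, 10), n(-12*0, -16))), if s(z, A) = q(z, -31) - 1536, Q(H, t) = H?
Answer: 1/7541 ≈ 0.00013261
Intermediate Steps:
n(F, M) = 11 (n(F, M) = -2 + 13 = 11)
s(z, A) = -1567 (s(z, A) = -31 - 1536 = -1567)
a(E) = 1800 - 3*E (a(E) = -3*(40*(-15) + E) = -3*(-600 + E) = 1800 - 3*E)
1/(a(-2436) + s(Q(6, 10), n(-12*0, -16))) = 1/((1800 - 3*(-2436)) - 1567) = 1/((1800 + 7308) - 1567) = 1/(9108 - 1567) = 1/7541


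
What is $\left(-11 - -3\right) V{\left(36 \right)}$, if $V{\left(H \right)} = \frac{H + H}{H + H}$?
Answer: $-8$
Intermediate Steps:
$V{\left(H \right)} = 1$ ($V{\left(H \right)} = \frac{2 H}{2 H} = 2 H \frac{1}{2 H} = 1$)
$\left(-11 - -3\right) V{\left(36 \right)} = \left(-11 - -3\right) 1 = \left(-11 + 3\right) 1 = \left(-8\right) 1 = -8$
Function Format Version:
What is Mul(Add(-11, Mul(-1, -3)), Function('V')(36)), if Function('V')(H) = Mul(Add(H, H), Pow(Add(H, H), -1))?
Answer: -8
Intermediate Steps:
Function('V')(H) = 1 (Function('V')(H) = Mul(Mul(2, H), Pow(Mul(2, H), -1)) = Mul(Mul(2, H), Mul(Rational(1, 2), Pow(H, -1))) = 1)
Mul(Add(-11, Mul(-1, -3)), Function('V')(36)) = Mul(Add(-11, Mul(-1, -3)), 1) = Mul(Add(-11, 3), 1) = Mul(-8, 1) = -8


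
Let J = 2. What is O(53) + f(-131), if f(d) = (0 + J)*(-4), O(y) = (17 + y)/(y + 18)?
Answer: -498/71 ≈ -7.0141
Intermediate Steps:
O(y) = (17 + y)/(18 + y)
f(d) = -8 (f(d) = (0 + 2)*(-4) = 2*(-4) = -8)
O(53) + f(-131) = (17 + 53)/(18 + 53) - 8 = 70/71 - 8 = -498/71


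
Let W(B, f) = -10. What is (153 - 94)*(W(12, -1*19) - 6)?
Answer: -944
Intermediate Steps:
(153 - 94)*(W(12, -1*19) - 6) = (153 - 94)*(-10 - 6) = 59*(-16) = -944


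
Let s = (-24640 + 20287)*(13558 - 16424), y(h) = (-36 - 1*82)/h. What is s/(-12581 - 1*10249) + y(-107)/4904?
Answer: -545528780517/998295020 ≈ -546.46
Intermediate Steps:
y(h) = -118/h (y(h) = (-36 - 82)/h = -118/h)
s = 12475698 (s = -4353*(-2866) = 12475698)
s/(-12581 - 1*10249) + y(-107)/4904 = 12475698/(-12581 - 1*10249) - 118/(-107)/4904 = 12475698/(-12581 - 10249) - 118*(-1/107)*(1/4904) = 12475698/(-22830) + (118/107)*(1/4904) = 12475698*(-1/22830) + 59/262364 = -2079283/3805 + 59/262364 = -545528780517/998295020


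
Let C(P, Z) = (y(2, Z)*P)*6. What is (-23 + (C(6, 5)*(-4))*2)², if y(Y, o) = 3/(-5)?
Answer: 561001/25 ≈ 22440.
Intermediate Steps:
y(Y, o) = -⅗ (y(Y, o) = 3*(-⅕) = -⅗)
C(P, Z) = -18*P/5 (C(P, Z) = -3*P/5*6 = -18*P/5)
(-23 + (C(6, 5)*(-4))*2)² = (-23 + (-18/5*6*(-4))*2)² = (-23 - 108/5*(-4)*2)² = (-23 + (432/5)*2)² = (-23 + 864/5)² = (749/5)² = 561001/25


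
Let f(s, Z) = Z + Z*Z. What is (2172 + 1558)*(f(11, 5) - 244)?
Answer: -798220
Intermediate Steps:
f(s, Z) = Z + Z²
(2172 + 1558)*(f(11, 5) - 244) = (2172 + 1558)*(5*(1 + 5) - 244) = 3730*(5*6 - 244) = 3730*(30 - 244) = 3730*(-214) = -798220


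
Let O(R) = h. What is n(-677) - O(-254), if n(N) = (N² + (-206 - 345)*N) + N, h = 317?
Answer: 830362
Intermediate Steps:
O(R) = 317
n(N) = N² - 550*N (n(N) = (N² - 551*N) + N = N² - 550*N)
n(-677) - O(-254) = -677*(-550 - 677) - 1*317 = -677*(-1227) - 317 = 830679 - 317 = 830362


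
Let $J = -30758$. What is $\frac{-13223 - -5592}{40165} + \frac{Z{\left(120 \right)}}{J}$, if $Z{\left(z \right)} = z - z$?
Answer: $- \frac{7631}{40165} \approx -0.18999$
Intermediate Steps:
$Z{\left(z \right)} = 0$
$\frac{-13223 - -5592}{40165} + \frac{Z{\left(120 \right)}}{J} = \frac{-13223 - -5592}{40165} + \frac{0}{-30758} = \left(-13223 + 5592\right) \frac{1}{40165} + 0 \left(- \frac{1}{30758}\right) = \left(-7631\right) \frac{1}{40165} + 0 = - \frac{7631}{40165} + 0 = - \frac{7631}{40165}$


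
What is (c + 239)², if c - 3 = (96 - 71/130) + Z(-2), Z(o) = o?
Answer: 1901744881/16900 ≈ 1.1253e+5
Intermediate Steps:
c = 12539/130 (c = 3 + ((96 - 71/130) - 2) = 3 + (12409/130 - 2) = 3 + 12149/130 = 12539/130 ≈ 96.454)
(c + 239)² = (12539/130 + 239)² = (43609/130)² = 1901744881/16900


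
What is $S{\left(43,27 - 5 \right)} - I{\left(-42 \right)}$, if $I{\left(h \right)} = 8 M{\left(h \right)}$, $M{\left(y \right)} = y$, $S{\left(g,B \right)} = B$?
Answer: $358$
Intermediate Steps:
$I{\left(h \right)} = 8 h$
$S{\left(43,27 - 5 \right)} - I{\left(-42 \right)} = \left(27 - 5\right) - 8 \left(-42\right) = \left(27 - 5\right) - -336 = 22 + 336 = 358$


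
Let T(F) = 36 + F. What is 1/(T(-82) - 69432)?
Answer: -1/69478 ≈ -1.4393e-5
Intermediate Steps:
1/(T(-82) - 69432) = 1/((36 - 82) - 69432) = 1/(-46 - 69432) = 1/(-69478) = -1/69478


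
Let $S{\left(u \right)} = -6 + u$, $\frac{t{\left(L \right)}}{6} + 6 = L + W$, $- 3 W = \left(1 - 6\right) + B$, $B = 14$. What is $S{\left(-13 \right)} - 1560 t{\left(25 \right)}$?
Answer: $-149779$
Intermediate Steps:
$W = -3$ ($W = - \frac{\left(1 - 6\right) + 14}{3} = - \frac{-5 + 14}{3} = \left(- \frac{1}{3}\right) 9 = -3$)
$t{\left(L \right)} = -54 + 6 L$ ($t{\left(L \right)} = -36 + 6 \left(L - 3\right) = -36 + 6 \left(-3 + L\right) = -36 + \left(-18 + 6 L\right) = -54 + 6 L$)
$S{\left(-13 \right)} - 1560 t{\left(25 \right)} = \left(-6 - 13\right) - 1560 \left(-54 + 6 \cdot 25\right) = -19 - 1560 \left(-54 + 150\right) = -19 - 149760 = -149779$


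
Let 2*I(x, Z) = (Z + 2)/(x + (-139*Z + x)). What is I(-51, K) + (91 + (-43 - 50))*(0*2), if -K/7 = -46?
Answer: -81/22430 ≈ -0.0036112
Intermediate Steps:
K = 322 (K = -7*(-46) = 322)
I(x, Z) = (2 + Z)/(2*(-139*Z + 2*x)) (I(x, Z) = ((Z + 2)/(x + (-139*Z + x)))/2 = ((2 + Z)/(x + (x - 139*Z)))/2 = ((2 + Z)/(-139*Z + 2*x))/2 = (2 + Z)/(2*(-139*Z + 2*x)))
I(-51, K) + (91 + (-43 - 50))*(0*2) = (2 + 322)/(2*(-139*322 + 2*(-51))) + (91 + (-43 - 50))*(0*2) = (1/2)*324/(-44758 - 102) + (91 - 93)*0 = (1/2)*324/(-44860) - 2*0 = (1/2)*(-1/44860)*324 + 0 = -81/22430 + 0 = -81/22430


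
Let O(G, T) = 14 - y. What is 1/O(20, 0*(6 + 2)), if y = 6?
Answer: 1/8 ≈ 0.12500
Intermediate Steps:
O(G, T) = 8 (O(G, T) = 14 - 1*6 = 14 - 6 = 8)
1/O(20, 0*(6 + 2)) = 1/8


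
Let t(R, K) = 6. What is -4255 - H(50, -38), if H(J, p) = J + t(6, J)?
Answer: -4311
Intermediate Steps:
H(J, p) = 6 + J (H(J, p) = J + 6 = 6 + J)
-4255 - H(50, -38) = -4255 - (6 + 50) = -4255 - 1*56 = -4255 - 56 = -4311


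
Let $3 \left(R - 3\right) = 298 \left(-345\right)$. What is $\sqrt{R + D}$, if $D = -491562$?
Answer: $i \sqrt{525829} \approx 725.14 i$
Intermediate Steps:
$R = -34267$ ($R = 3 + \frac{298 \left(-345\right)}{3} = 3 + \frac{1}{3} \left(-102810\right) = 3 - 34270 = -34267$)
$\sqrt{R + D} = \sqrt{-34267 - 491562} = \sqrt{-525829} = i \sqrt{525829}$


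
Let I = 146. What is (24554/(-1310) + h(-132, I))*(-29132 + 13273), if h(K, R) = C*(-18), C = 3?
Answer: 755633773/655 ≈ 1.1536e+6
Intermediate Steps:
h(K, R) = -54 (h(K, R) = 3*(-18) = -54)
(24554/(-1310) + h(-132, I))*(-29132 + 13273) = (24554/(-1310) - 54)*(-29132 + 13273) = (24554*(-1/1310) - 54)*(-15859) = (-12277/655 - 54)*(-15859) = -47647/655*(-15859) = 755633773/655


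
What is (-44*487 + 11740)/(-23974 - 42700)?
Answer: 4844/33337 ≈ 0.14530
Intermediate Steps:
(-44*487 + 11740)/(-23974 - 42700) = (-21428 + 11740)/(-66674) = -9688*(-1/66674) = 4844/33337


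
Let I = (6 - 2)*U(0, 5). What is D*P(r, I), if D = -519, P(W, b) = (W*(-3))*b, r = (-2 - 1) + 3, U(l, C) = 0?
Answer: 0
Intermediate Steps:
r = 0 (r = -3 + 3 = 0)
I = 0 (I = (6 - 2)*0 = 4*0 = 0)
P(W, b) = -3*W*b (P(W, b) = (-3*W)*b = -3*W*b)
D*P(r, I) = -(-1557)*0*0 = -519*0 = 0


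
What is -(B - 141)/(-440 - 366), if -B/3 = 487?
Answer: -801/403 ≈ -1.9876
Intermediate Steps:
B = -1461 (B = -3*487 = -1461)
-(B - 141)/(-440 - 366) = -(-1461 - 141)/(-440 - 366) = -(-1602)/(-806) = -(-1602)*(-1)/806 = -1*801/403 = -801/403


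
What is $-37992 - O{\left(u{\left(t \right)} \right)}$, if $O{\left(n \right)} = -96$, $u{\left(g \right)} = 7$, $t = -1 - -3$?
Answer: $-37896$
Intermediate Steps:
$t = 2$ ($t = -1 + 3 = 2$)
$-37992 - O{\left(u{\left(t \right)} \right)} = -37992 - -96 = -37992 + 96 = -37896$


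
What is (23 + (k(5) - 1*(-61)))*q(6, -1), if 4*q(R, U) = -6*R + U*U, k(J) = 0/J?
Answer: -735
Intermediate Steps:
k(J) = 0
q(R, U) = -3*R/2 + U²/4 (q(R, U) = (-6*R + U*U)/4 = (-6*R + U²)/4 = (U² - 6*R)/4 = -3*R/2 + U²/4)
(23 + (k(5) - 1*(-61)))*q(6, -1) = (23 + (0 - 1*(-61)))*(-3/2*6 + (¼)*(-1)²) = (23 + (0 + 61))*(-9 + (¼)*1) = (23 + 61)*(-9 + ¼) = 84*(-35/4) = -735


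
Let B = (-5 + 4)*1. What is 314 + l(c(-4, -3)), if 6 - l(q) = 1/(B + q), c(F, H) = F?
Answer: 1601/5 ≈ 320.20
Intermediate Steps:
B = -1 (B = -1*1 = -1)
l(q) = 6 - 1/(-1 + q)
314 + l(c(-4, -3)) = 314 + (-7 + 6*(-4))/(-1 - 4) = 314 + (-7 - 24)/(-5) = 314 - ⅕*(-31) = 314 + 31/5 = 1601/5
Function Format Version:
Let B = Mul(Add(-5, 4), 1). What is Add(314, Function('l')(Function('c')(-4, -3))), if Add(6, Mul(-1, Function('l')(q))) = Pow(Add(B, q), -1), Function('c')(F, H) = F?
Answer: Rational(1601, 5) ≈ 320.20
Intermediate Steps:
B = -1 (B = Mul(-1, 1) = -1)
Function('l')(q) = Add(6, Mul(-1, Pow(Add(-1, q), -1)))
Add(314, Function('l')(Function('c')(-4, -3))) = Add(314, Mul(Pow(Add(-1, -4), -1), Add(-7, Mul(6, -4)))) = Add(314, Mul(Pow(-5, -1), Add(-7, -24))) = Add(314, Mul(Rational(-1, 5), -31)) = Add(314, Rational(31, 5)) = Rational(1601, 5)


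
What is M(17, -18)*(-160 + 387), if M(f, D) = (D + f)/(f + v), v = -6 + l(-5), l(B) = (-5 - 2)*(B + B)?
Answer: -227/81 ≈ -2.8025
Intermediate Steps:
l(B) = -14*B
v = 64 (v = -6 - 14*(-5) = -6 + 70 = 64)
M(f, D) = (D + f)/(64 + f) (M(f, D) = (D + f)/(f + 64) = (D + f)/(64 + f))
M(17, -18)*(-160 + 387) = ((-18 + 17)/(64 + 17))*(-160 + 387) = (-1/81)*227 = ((1/81)*(-1))*227 = -1/81*227 = -227/81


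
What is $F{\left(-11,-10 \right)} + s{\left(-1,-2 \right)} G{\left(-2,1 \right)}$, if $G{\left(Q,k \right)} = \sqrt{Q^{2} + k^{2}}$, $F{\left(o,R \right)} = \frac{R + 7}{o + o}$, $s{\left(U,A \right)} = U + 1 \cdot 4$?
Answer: $\frac{3}{22} + 3 \sqrt{5} \approx 6.8446$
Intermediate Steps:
$s{\left(U,A \right)} = 4 + U$ ($s{\left(U,A \right)} = U + 4 = 4 + U$)
$F{\left(o,R \right)} = \frac{7 + R}{2 o}$
$F{\left(-11,-10 \right)} + s{\left(-1,-2 \right)} G{\left(-2,1 \right)} = \frac{7 - 10}{2 \left(-11\right)} + \left(4 - 1\right) \sqrt{\left(-2\right)^{2} + 1^{2}} = \frac{1}{2} \left(- \frac{1}{11}\right) \left(-3\right) + 3 \sqrt{4 + 1} = \frac{3}{22} + 3 \sqrt{5}$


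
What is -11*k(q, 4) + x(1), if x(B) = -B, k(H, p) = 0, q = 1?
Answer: -1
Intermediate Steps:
-11*k(q, 4) + x(1) = -11*0 - 1*1 = 0 - 1 = -1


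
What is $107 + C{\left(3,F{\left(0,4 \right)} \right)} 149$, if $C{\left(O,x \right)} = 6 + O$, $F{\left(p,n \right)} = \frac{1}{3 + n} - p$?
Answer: $1448$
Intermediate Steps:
$107 + C{\left(3,F{\left(0,4 \right)} \right)} 149 = 107 + \left(6 + 3\right) 149 = 107 + 9 \cdot 149 = 107 + 1341 = 1448$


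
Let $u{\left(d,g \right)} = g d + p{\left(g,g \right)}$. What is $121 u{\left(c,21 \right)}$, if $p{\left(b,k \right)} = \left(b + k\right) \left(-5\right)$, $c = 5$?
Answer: $-12705$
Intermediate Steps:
$p{\left(b,k \right)} = - 5 b - 5 k$
$u{\left(d,g \right)} = - 10 g + d g$ ($u{\left(d,g \right)} = g d - 10 g = d g - 10 g = - 10 g + d g$)
$121 u{\left(c,21 \right)} = 121 \cdot 21 \left(-10 + 5\right) = 121 \cdot 21 \left(-5\right) = 121 \left(-105\right) = -12705$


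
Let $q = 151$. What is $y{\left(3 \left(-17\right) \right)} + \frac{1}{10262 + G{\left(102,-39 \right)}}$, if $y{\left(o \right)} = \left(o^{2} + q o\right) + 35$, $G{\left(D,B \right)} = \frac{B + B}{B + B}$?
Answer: $- \frac{51982094}{10263} \approx -5065.0$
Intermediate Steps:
$G{\left(D,B \right)} = 1$ ($G{\left(D,B \right)} = \frac{2 B}{2 B} = 2 B \frac{1}{2 B} = 1$)
$y{\left(o \right)} = 35 + o^{2} + 151 o$ ($y{\left(o \right)} = \left(o^{2} + 151 o\right) + 35 = 35 + o^{2} + 151 o$)
$y{\left(3 \left(-17\right) \right)} + \frac{1}{10262 + G{\left(102,-39 \right)}} = \left(35 + \left(3 \left(-17\right)\right)^{2} + 151 \cdot 3 \left(-17\right)\right) + \frac{1}{10262 + 1} = \left(35 + \left(-51\right)^{2} + 151 \left(-51\right)\right) + \frac{1}{10263} = \left(35 + 2601 - 7701\right) + \frac{1}{10263} = -5065 + \frac{1}{10263} = - \frac{51982094}{10263}$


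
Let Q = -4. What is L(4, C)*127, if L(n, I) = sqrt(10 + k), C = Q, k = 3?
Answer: 127*sqrt(13) ≈ 457.90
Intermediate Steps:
C = -4
L(n, I) = sqrt(13) (L(n, I) = sqrt(10 + 3) = sqrt(13))
L(4, C)*127 = sqrt(13)*127 = 127*sqrt(13)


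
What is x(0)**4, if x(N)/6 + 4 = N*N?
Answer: 331776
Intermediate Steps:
x(N) = -24 + 6*N**2 (x(N) = -24 + 6*(N*N) = -24 + 6*N**2)
x(0)**4 = (-24 + 6*0**2)**4 = (-24 + 6*0)**4 = (-24 + 0)**4 = (-24)**4 = 331776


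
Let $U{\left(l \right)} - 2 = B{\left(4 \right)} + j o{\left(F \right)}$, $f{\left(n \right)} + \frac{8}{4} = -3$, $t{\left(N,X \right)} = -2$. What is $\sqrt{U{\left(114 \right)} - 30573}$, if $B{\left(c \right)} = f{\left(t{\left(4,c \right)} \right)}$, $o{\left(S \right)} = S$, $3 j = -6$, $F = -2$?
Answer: $2 i \sqrt{7643} \approx 174.85 i$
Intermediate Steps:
$f{\left(n \right)} = -5$ ($f{\left(n \right)} = -2 - 3 = -5$)
$j = -2$ ($j = \frac{1}{3} \left(-6\right) = -2$)
$B{\left(c \right)} = -5$
$U{\left(l \right)} = 1$ ($U{\left(l \right)} = 2 - 1 = 1$)
$\sqrt{U{\left(114 \right)} - 30573} = \sqrt{1 - 30573} = \sqrt{-30572} = 2 i \sqrt{7643}$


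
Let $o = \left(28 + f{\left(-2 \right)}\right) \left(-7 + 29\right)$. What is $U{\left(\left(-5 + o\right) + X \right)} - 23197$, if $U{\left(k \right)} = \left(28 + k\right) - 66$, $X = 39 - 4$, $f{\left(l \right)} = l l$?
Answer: $-22501$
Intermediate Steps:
$f{\left(l \right)} = l^{2}$
$o = 704$ ($o = \left(28 + \left(-2\right)^{2}\right) \left(-7 + 29\right) = \left(28 + 4\right) 22 = 32 \cdot 22 = 704$)
$X = 35$ ($X = 39 - 4 = 35$)
$U{\left(k \right)} = -38 + k$
$U{\left(\left(-5 + o\right) + X \right)} - 23197 = \left(-38 + \left(\left(-5 + 704\right) + 35\right)\right) - 23197 = \left(-38 + \left(699 + 35\right)\right) - 23197 = \left(-38 + 734\right) - 23197 = 696 - 23197 = -22501$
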